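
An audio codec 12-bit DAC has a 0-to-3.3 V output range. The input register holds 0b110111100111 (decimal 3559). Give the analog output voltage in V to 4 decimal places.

2.8674 V

LSB = 3.3 V / 2^12 = 0.806 mV.
Code 0b110111100111 = 3559 decimal.
V_out = 0 + 3559 × 0.000805664 V = 2.86736 V.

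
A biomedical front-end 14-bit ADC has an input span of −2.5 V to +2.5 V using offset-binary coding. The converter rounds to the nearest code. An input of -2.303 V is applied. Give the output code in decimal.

With 16384 levels over 5 V, one step is 305.18 µV.
(-2.303 − (−2.5)) / 0.000305176 = 645.530 LSBs.
Round → code 646.

code 646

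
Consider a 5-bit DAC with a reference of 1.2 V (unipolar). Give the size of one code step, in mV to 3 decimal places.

37.500 mV

Full-scale span = 1.2 V.
LSB = 1.2 / 2^5 = 1.2 / 32 = 0.0375 V = 37.500 mV.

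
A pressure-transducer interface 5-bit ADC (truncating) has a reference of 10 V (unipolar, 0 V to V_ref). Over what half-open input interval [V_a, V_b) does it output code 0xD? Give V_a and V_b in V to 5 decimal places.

LSB = 10/2^5 = 312.500 mV.
Code 0xD = 13 decimal.
V_a = V_low + 13·LSB = 4.0625 V; V_b = V_low + 14·LSB = 4.375 V.

[4.06250 V, 4.37500 V)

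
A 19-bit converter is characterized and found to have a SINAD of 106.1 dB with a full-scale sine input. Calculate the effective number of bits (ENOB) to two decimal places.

17.33 bits

ENOB = (SINAD − 1.76) / 6.02 = (106.1 − 1.76)/6.02 = 17.332.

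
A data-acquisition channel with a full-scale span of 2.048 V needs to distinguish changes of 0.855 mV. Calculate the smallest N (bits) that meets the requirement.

12 bits

Number of steps required ≥ 2.048 V / 0.855 mV = 2395.32.
Need 2^N ≥ 2395.32; 2^11 = 2048, 2^12 = 4096.
Minimum N = 12.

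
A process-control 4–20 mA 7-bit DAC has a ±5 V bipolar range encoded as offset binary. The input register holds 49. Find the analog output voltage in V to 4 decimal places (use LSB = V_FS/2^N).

LSB = 10 V / 2^7 = 78.125 mV.
V_out = (−5) + 49 × 0.078125 V = -1.17188 V.

-1.1719 V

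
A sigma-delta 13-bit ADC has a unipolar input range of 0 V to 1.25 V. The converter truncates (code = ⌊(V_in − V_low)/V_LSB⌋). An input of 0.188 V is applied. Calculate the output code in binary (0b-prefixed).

Full-scale span = 1.25 V; LSB = 1.25/2^13 = 152.59 µV.
(V_in − V_low)/LSB = (0.188 − 0) / 0.000152588 = 1232.077.
Floor → code 1232.
In binary (0b-prefixed): 0b10011010000.

code 0b10011010000 (decimal 1232)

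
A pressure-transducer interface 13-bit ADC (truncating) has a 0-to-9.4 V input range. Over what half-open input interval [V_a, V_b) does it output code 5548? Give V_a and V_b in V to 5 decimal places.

LSB = 9.4/2^13 = 1.147 mV.
V_a = V_low + 5548·LSB = 6.36611 V; V_b = V_low + 5549·LSB = 6.36726 V.

[6.36611 V, 6.36726 V)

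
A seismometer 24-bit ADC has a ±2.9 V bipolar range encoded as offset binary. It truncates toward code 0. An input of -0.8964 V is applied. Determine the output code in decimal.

code 5795660

Full-scale span = 5.8 V; LSB = 5.8/2^24 = 0.35 µV.
(-0.8964 − (−2.9)) / 3.45707e-07 = 5795660.341 LSBs.
⌊·⌋(5795660.341) = 5795660.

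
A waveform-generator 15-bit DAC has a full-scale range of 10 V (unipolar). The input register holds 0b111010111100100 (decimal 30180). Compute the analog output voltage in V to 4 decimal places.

LSB = 10 V / 2^15 = 305.18 µV.
Code 0b111010111100100 = 30180 decimal.
V_out = 0 + 30180 × 0.000305176 V = 9.21021 V.

9.2102 V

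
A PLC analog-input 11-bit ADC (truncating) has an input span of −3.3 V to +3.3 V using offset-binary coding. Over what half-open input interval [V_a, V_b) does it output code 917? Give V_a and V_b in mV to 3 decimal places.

LSB = 6.6/2^11 = 3.223 mV.
V_a = V_low + 917·LSB = -0.344824 V; V_b = V_low + 918·LSB = -0.341602 V.

[-344.824 mV, -341.602 mV)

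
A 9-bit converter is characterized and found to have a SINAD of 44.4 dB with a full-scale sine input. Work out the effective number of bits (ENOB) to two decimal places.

ENOB = (SINAD − 1.76) / 6.02 = (44.4 − 1.76)/6.02 = 7.083.

7.08 bits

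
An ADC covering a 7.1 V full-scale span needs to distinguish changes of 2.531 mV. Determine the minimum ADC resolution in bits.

12 bits

Number of steps required ≥ 7.1 V / 2.531 mV = 2805.22.
Need 2^N ≥ 2805.22; 2^11 = 2048, 2^12 = 4096.
Minimum N = 12.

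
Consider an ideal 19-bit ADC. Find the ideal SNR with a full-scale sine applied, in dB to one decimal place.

116.1 dB

SNR ≈ 6.02·N + 1.76 dB = 6.02·19 + 1.76 = 116.14 dB.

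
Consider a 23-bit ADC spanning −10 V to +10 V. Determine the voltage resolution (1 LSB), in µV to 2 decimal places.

2.38 µV

Full-scale span = 20 V.
LSB = 20 / 2^23 = 20 / 8388608 = 2.38419e-06 V = 2.38 µV.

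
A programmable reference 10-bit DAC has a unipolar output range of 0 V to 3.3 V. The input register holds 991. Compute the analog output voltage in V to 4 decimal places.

3.1937 V

LSB = 3.3 V / 2^10 = 3.223 mV.
V_out = 0 + 991 × 0.00322266 V = 3.19365 V.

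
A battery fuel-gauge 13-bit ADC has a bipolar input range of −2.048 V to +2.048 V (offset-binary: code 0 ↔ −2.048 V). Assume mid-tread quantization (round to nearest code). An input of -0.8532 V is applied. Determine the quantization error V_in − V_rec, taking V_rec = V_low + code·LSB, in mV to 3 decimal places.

-0.200 mV

One LSB is 4.096 V / 8192 = 0.500 mV.
(-0.8532 − (−2.048))/0.0005 = 2389.6000; round gives code 2390.
Code 2390 maps back to (−2.048) + 2390×0.0005 V = -0.853 V.
Difference: -0.0002 V → -0.200 mV.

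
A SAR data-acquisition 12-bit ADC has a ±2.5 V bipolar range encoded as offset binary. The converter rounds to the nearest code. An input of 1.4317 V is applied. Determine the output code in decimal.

code 3221

With 4096 levels over 5 V, one step is 1.221 mV.
(V_in − V_low)/LSB = (1.4317 − (−2.5)) / 0.0012207 = 3220.849.
round(3220.849) = 3221.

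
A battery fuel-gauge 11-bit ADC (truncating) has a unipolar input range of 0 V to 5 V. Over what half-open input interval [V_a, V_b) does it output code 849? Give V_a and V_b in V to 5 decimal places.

[2.07275 V, 2.07520 V)

LSB = 5/2^11 = 2.441 mV.
V_a = V_low + 849·LSB = 2.07275 V; V_b = V_low + 850·LSB = 2.0752 V.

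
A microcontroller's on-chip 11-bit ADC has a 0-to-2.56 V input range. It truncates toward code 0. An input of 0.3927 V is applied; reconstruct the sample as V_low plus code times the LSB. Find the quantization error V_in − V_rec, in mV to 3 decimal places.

0.200 mV

One LSB is 2.56 V / 2048 = 1.250 mV.
(0.3927 − 0)/0.00125 = 314.1600; ⌊·⌋ gives code 314.
Reconstructed: 0.3925 V.
V_in − V_rec = 0.0002 V = 0.200 mV.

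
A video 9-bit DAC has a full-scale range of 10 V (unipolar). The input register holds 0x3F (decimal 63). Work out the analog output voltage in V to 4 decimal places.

1.2305 V

LSB = 10 V / 2^9 = 19.531 mV.
Code 0x3F = 63 decimal.
V_out = 0 + 63 × 0.0195312 V = 1.23047 V.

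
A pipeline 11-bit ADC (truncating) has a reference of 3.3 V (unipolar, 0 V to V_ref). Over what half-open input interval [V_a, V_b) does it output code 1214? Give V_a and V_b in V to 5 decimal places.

LSB = 3.3/2^11 = 1.611 mV.
V_a = V_low + 1214·LSB = 1.95615 V; V_b = V_low + 1215·LSB = 1.95776 V.

[1.95615 V, 1.95776 V)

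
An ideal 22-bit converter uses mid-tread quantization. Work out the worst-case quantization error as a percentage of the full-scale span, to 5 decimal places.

0.00001 %

Rounding → worst-case error = ½ LSB = V_FS/2^23, so 100/8388608 = 1.19209e-05 % of full scale.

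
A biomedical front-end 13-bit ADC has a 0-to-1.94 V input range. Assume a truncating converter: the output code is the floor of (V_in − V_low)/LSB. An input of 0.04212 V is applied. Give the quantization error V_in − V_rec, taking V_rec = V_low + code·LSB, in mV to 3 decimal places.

0.203 mV

LSB = 1.94/2^13 = 236.82 µV.
(V_in − V_low)/LSB = (0.04212 − 0)/0.000236816 = 177.8593 → code 177 (floor).
V_rec = 0 + 177·0.000236816 = 0.041916504 V.
Error = 0.04212 − 0.041916504 = 0.000203496 V = 0.203 mV.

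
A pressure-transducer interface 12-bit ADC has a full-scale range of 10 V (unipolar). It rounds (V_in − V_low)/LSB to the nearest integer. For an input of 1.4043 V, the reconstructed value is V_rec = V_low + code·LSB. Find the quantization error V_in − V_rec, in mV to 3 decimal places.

0.491 mV

Step size: 10 V ÷ 2^12 = 2.441 mV.
(1.4043 − 0)/0.00244141 = 575.2013; round gives code 575.
V_rec = 0 + 575·0.00244141 = 1.4038086 V.
Error = 1.4043 − 1.4038086 = 0.000491406 V = 0.491 mV.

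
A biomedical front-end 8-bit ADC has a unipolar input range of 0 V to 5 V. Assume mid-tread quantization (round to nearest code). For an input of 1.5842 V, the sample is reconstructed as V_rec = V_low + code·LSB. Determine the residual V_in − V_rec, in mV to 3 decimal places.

Step size: 5 V ÷ 2^8 = 19.531 mV.
(1.5842 − 0)/0.0195312 = 81.1110; round gives code 81.
V_rec = 0 + 81·0.0195312 = 1.5820312 V.
Difference: 0.00216875 V → 2.169 mV.

2.169 mV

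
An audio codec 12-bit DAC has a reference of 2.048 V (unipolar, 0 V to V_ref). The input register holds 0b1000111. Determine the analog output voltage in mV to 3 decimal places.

35.500 mV

LSB = 2.048 V / 2^12 = 0.500 mV.
Code 0b1000111 = 71 decimal.
V_out = 0 + 71 × 0.0005 V = 0.0355 V.
= 35.500 mV.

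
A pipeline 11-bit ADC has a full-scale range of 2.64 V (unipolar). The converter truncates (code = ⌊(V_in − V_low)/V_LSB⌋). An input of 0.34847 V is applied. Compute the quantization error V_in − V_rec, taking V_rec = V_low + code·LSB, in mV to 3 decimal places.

Step size: 2.64 V ÷ 2^11 = 1.289 mV.
Scaled input = 270.3282 LSBs, so code = 270.
Reconstructed: 0.34804687 V.
Error = 0.34847 − 0.34804687 = 0.000423125 V = 0.423 mV.

0.423 mV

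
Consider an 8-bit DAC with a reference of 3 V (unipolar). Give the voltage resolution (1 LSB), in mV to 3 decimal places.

Full-scale span = 3 V.
LSB = 3 / 2^8 = 3 / 256 = 0.0117188 V = 11.719 mV.

11.719 mV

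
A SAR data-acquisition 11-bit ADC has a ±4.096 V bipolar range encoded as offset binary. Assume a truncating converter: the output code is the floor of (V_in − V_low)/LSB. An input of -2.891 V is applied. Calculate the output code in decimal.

LSB = 8.192 V / 2048 = 4.000 mV.
(V_in − V_low)/LSB = (-2.891 − (−4.096)) / 0.004 = 301.250.
Floor → code 301.

code 301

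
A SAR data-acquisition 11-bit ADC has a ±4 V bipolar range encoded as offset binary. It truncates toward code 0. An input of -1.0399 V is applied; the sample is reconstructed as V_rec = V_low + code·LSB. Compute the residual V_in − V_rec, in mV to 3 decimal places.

LSB = 8/2^11 = 3.906 mV.
Scaled input = 757.7856 LSBs, so code = 757.
V_rec = (−4) + 757·0.00390625 = -1.0429688 V.
Difference: 0.00306875 V → 3.069 mV.

3.069 mV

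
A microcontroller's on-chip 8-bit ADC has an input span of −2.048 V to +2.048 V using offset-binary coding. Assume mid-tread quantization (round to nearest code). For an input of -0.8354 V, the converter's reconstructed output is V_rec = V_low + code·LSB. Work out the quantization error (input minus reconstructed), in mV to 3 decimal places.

Step size: 4.096 V ÷ 2^8 = 16.000 mV.
(V_in − V_low)/LSB = (-0.8354 − (−2.048))/0.016 = 75.7875 → code 76 (round).
Code 76 maps back to (−2.048) + 76×0.016 V = -0.832 V.
Difference: -0.0034 V → -3.400 mV.

-3.400 mV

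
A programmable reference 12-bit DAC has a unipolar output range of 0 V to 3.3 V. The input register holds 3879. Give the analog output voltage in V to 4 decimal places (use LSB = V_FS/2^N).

LSB = 3.3 V / 2^12 = 0.806 mV.
V_out = 0 + 3879 × 0.000805664 V = 3.12517 V.

3.1252 V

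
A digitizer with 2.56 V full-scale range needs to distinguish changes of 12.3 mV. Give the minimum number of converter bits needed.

8 bits

Number of steps required ≥ 2.56 V / 12.3 mV = 208.13.
Need 2^N ≥ 208.13; 2^7 = 128, 2^8 = 256.
Minimum N = 8.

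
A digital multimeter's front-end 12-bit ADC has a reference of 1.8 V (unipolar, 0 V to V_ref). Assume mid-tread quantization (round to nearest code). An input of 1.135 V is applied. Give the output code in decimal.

Full-scale span = 1.8 V; LSB = 1.8/2^12 = 439.45 µV.
(1.135 − 0) / 0.000439453 = 2582.756 LSBs.
round(2582.756) = 2583.

code 2583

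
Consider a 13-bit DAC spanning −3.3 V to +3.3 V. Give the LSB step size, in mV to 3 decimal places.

0.806 mV

Full-scale span = 6.6 V.
LSB = 6.6 / 2^13 = 6.6 / 8192 = 0.000805664 V = 0.806 mV.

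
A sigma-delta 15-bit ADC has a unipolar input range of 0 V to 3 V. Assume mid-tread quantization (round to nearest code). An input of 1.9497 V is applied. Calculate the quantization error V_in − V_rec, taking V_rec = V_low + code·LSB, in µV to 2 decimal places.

-7.03 µV

Step size: 3 V ÷ 2^15 = 91.55 µV.
(V_in − V_low)/LSB = (1.9497 − 0)/9.15527e-05 = 21295.9232 → code 21296 (round).
Code 21296 maps back to 0 + 21296×9.15527e-05 V = 1.949707 V.
Difference: -7.03125e-06 V → -7.03 µV.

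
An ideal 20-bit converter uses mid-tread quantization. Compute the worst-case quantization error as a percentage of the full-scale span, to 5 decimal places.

0.00005 %

Rounding → worst-case error = ½ LSB = V_FS/2^21, so 100/2097152 = 4.76837e-05 % of full scale.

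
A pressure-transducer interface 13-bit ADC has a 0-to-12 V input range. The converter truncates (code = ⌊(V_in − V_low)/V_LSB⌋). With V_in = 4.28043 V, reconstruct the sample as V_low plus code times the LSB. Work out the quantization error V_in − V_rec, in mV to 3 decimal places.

0.157 mV

LSB = 12/2^13 = 1.465 mV.
Scaled input = 2922.1069 LSBs, so code = 2922.
V_rec = 0 + 2922·0.00146484 = 4.2802734 V.
Error = 4.28043 − 4.2802734 = 0.000156562 V = 0.157 mV.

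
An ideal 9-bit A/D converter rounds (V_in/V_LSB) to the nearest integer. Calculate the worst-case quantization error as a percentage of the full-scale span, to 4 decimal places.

0.0977 %

Rounding → worst-case error = ½ LSB = V_FS/2^10, so 100/1024 = 0.0976562 % of full scale.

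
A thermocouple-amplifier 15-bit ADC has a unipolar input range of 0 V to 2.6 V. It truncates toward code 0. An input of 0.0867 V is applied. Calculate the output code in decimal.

code 1092

LSB = 2.6 V / 32768 = 79.35 µV.
(0.0867 − 0) / 7.93457e-05 = 1092.687 LSBs.
Floor → code 1092.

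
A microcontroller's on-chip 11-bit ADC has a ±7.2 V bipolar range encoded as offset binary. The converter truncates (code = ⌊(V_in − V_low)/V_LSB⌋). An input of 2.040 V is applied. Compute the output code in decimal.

LSB = 14.4 V / 2048 = 7.031 mV.
Input sits at 1314.133 steps above V_low.
⌊·⌋(1314.133) = 1314.

code 1314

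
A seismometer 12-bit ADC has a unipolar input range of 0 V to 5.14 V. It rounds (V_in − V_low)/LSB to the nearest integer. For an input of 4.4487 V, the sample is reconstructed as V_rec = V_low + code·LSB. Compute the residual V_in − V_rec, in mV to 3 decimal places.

Step size: 5.14 V ÷ 2^12 = 1.255 mV.
Scaled input = 3545.1119 LSBs, so code = 3545.
V_rec = 0 + 3545·0.00125488 = 4.4485596 V.
Difference: 0.00014043 V → 0.140 mV.

0.140 mV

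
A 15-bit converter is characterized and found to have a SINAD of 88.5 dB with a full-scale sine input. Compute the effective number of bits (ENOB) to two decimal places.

14.41 bits

ENOB = (SINAD − 1.76) / 6.02 = (88.5 − 1.76)/6.02 = 14.409.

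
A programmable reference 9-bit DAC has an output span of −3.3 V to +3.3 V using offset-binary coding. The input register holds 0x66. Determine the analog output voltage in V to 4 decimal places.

-1.9852 V

LSB = 6.6 V / 2^9 = 12.891 mV.
Code 0x66 = 102 decimal.
V_out = (−3.3) + 102 × 0.0128906 V = -1.98516 V.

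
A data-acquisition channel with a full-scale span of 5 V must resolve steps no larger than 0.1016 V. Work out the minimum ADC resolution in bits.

6 bits

Number of steps required ≥ 5 V / 0.1016 V = 49.21.
Need 2^N ≥ 49.21; 2^5 = 32, 2^6 = 64.
Minimum N = 6.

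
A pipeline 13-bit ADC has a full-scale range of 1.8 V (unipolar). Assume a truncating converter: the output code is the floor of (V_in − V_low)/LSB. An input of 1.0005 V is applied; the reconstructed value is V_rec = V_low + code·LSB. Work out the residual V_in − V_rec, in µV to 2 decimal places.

Step size: 1.8 V ÷ 2^13 = 219.73 µV.
Scaled input = 4553.3867 LSBs, so code = 4553.
Code 4553 maps back to 0 + 4553×0.000219727 V = 1.000415 V.
V_in − V_rec = 8.49609e-05 V = 84.96 µV.

84.96 µV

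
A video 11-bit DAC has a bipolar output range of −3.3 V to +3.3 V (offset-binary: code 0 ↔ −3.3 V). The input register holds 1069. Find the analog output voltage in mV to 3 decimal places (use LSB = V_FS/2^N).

LSB = 6.6 V / 2^11 = 3.223 mV.
V_out = (−3.3) + 1069 × 0.00322266 V = 0.14502 V.
= 145.020 mV.

145.020 mV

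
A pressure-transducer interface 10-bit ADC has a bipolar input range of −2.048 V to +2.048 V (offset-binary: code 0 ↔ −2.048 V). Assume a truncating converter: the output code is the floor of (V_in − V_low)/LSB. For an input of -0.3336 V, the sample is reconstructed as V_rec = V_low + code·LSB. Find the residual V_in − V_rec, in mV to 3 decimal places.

2.400 mV

One LSB is 4.096 V / 1024 = 4.000 mV.
Scaled input = 428.6000 LSBs, so code = 428.
V_rec = (−2.048) + 428·0.004 = -0.336 V.
Error = -0.3336 − (−0.336) = 0.0024 V = 2.400 mV.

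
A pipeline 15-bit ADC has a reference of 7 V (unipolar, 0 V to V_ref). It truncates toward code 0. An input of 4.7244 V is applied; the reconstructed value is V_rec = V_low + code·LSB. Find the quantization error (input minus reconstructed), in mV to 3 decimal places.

0.126 mV

One LSB is 7 V / 32768 = 213.62 µV.
(V_in − V_low)/LSB = (4.7244 − 0)/0.000213623 = 22115.5913 → code 22115 (floor).
V_rec = 0 + 22115·0.000213623 = 4.7242737 V.
Difference: 0.000126318 V → 0.126 mV.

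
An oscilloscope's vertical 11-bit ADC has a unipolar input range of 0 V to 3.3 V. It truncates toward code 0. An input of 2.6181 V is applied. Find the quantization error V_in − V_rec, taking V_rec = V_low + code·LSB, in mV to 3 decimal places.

1.303 mV

Step size: 3.3 V ÷ 2^11 = 1.611 mV.
Scaled input = 1624.8087 LSBs, so code = 1624.
Reconstructed: 2.6167969 V.
Difference: 0.00130313 V → 1.303 mV.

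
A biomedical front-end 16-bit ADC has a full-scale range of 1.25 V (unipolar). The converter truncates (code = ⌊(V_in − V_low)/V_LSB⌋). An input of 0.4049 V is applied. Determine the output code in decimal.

code 21228

LSB = 1.25 V / 65536 = 19.07 µV.
Input sits at 21228.421 steps above V_low.
⌊·⌋(21228.421) = 21228.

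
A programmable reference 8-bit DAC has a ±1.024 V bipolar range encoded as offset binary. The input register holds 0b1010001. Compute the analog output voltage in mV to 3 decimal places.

-376.000 mV

LSB = 2.048 V / 2^8 = 8.000 mV.
Code 0b1010001 = 81 decimal.
V_out = (−1.024) + 81 × 0.008 V = -0.376 V.
= -376.000 mV.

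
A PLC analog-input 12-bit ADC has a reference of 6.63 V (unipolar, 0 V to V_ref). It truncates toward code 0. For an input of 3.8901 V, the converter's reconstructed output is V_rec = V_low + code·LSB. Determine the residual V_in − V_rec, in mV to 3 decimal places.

0.478 mV

Step size: 6.63 V ÷ 2^12 = 1.619 mV.
(V_in − V_low)/LSB = (3.8901 − 0)/0.00161865 = 2403.2956 → code 2403 (floor).
Code 2403 maps back to 0 + 2403×0.00161865 V = 3.8896216 V.
V_in − V_rec = 0.000478418 V = 0.478 mV.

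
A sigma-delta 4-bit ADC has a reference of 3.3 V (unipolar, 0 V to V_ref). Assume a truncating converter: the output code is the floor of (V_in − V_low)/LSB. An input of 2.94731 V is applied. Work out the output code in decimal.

LSB = 3.3 V / 16 = 206.250 mV.
(V_in − V_low)/LSB = (2.94731 − 0) / 0.20625 = 14.290.
Floor → code 14.

code 14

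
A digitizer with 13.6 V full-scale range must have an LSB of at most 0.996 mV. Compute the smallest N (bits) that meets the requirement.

Number of steps required ≥ 13.6 V / 0.996 mV = 13654.62.
Need 2^N ≥ 13654.62; 2^13 = 8192, 2^14 = 16384.
Minimum N = 14.

14 bits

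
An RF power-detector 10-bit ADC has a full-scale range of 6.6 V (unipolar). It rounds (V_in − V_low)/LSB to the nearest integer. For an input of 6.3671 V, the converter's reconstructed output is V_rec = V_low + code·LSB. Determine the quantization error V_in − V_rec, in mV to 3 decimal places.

LSB = 6.6/2^10 = 6.445 mV.
(6.3671 − 0)/0.00644531 = 987.8652; round gives code 988.
Code 988 maps back to 0 + 988×0.00644531 V = 6.3679688 V.
Difference: -0.00086875 V → -0.869 mV.

-0.869 mV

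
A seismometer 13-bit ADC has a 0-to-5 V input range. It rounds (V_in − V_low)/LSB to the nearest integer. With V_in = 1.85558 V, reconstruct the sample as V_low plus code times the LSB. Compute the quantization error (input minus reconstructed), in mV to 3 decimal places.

0.111 mV

LSB = 5/2^13 = 0.610 mV.
(1.85558 − 0)/0.000610352 = 3040.1823; round gives code 3040.
Code 3040 maps back to 0 + 3040×0.000610352 V = 1.8554688 V.
Error = 1.85558 − 1.8554688 = 0.00011125 V = 0.111 mV.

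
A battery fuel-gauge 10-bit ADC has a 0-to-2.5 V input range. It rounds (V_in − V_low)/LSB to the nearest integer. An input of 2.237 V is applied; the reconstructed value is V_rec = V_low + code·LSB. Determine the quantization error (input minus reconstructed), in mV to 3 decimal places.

One LSB is 2.5 V / 1024 = 2.441 mV.
(2.237 − 0)/0.00244141 = 916.2752; round gives code 916.
Code 916 maps back to 0 + 916×0.00244141 V = 2.2363281 V.
Error = 2.237 − 2.2363281 = 0.000671875 V = 0.672 mV.

0.672 mV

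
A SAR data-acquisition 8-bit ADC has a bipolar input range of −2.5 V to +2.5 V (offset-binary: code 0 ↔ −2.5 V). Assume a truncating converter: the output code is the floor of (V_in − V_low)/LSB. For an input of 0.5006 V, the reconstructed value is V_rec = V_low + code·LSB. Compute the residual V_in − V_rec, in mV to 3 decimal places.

12.319 mV

Step size: 5 V ÷ 2^8 = 19.531 mV.
Scaled input = 153.6307 LSBs, so code = 153.
Code 153 maps back to (−2.5) + 153×0.0195312 V = 0.48828125 V.
V_in − V_rec = 0.0123187 V = 12.319 mV.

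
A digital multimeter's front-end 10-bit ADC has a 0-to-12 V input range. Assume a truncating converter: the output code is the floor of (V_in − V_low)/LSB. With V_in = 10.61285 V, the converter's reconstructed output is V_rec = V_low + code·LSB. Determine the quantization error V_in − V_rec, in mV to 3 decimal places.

One LSB is 12 V / 1024 = 11.719 mV.
(10.61285 − 0)/0.0117188 = 905.6299; ⌊·⌋ gives code 905.
V_rec = 0 + 905·0.0117188 = 10.605469 V.
Error = 10.61285 − 10.605469 = 0.00738125 V = 7.381 mV.

7.381 mV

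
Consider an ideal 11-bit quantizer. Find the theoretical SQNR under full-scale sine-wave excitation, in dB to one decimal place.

SNR ≈ 6.02·N + 1.76 dB = 6.02·11 + 1.76 = 67.98 dB.

68.0 dB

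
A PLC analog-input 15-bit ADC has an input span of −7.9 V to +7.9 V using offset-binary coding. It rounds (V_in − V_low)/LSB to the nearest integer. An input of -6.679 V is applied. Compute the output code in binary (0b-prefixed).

With 32768 levels over 15.8 V, one step is 482.18 µV.
(-6.679 − (−7.9)) / 0.000482178 = 2532.261 LSBs.
Round → code 2532.
In binary (0b-prefixed): 0b100111100100.

code 0b100111100100 (decimal 2532)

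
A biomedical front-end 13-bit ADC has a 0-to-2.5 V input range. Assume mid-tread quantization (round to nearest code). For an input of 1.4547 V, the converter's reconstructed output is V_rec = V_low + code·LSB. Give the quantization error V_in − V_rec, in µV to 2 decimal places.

LSB = 2.5/2^13 = 305.18 µV.
(V_in − V_low)/LSB = (1.4547 − 0)/0.000305176 = 4766.7610 → code 4767 (round).
V_rec = 0 + 4767·0.000305176 = 1.4547729 V.
Difference: -7.29492e-05 V → -72.95 µV.

-72.95 µV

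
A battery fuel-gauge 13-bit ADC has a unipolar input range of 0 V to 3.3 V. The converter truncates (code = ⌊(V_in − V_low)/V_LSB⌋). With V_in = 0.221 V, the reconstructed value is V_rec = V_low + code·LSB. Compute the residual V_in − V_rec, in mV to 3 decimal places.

LSB = 3.3/2^13 = 402.83 µV.
(0.221 − 0)/0.000402832 = 548.6158; ⌊·⌋ gives code 548.
Code 548 maps back to 0 + 548×0.000402832 V = 0.22075195 V.
Error = 0.221 − 0.22075195 = 0.000248047 V = 0.248 mV.

0.248 mV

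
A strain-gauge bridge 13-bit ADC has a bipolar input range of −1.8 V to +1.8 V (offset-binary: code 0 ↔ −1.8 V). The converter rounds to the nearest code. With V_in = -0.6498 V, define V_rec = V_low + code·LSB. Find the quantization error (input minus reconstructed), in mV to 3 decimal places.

LSB = 3.6/2^13 = 439.45 µV.
Scaled input = 2617.3440 LSBs, so code = 2617.
V_rec = (−1.8) + 2617·0.000439453 = -0.64995117 V.
V_in − V_rec = 0.000151172 V = 0.151 mV.

0.151 mV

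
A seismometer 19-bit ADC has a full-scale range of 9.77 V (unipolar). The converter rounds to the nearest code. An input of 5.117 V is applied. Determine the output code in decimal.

With 524288 levels over 9.77 V, one step is 18.63 µV.
(V_in − V_low)/LSB = (5.117 − 0) / 1.86348e-05 = 274593.828.
Round → code 274594.

code 274594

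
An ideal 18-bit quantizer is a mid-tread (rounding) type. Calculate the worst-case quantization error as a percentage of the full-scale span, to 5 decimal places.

0.00019 %

Rounding → worst-case error = ½ LSB = V_FS/2^19, so 100/524288 = 0.000190735 % of full scale.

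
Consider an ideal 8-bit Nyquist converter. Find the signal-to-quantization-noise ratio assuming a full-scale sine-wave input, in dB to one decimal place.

SNR ≈ 6.02·N + 1.76 dB = 6.02·8 + 1.76 = 49.92 dB.

49.9 dB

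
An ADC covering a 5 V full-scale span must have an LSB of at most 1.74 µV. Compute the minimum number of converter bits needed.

Number of steps required ≥ 5 V / 1.74 µV = 2873563.22.
Need 2^N ≥ 2873563.22; 2^21 = 2097152, 2^22 = 4194304.
Minimum N = 22.

22 bits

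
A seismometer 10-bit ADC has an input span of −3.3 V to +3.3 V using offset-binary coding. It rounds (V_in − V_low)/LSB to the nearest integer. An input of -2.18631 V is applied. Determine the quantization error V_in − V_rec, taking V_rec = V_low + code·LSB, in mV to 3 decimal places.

-1.349 mV

LSB = 6.6/2^10 = 6.445 mV.
(-2.18631 − (−3.3))/0.00644531 = 172.7907; round gives code 173.
Reconstructed: -2.1849609 V.
Error = -2.18631 − (−2.1849609) = -0.00134906 V = -1.349 mV.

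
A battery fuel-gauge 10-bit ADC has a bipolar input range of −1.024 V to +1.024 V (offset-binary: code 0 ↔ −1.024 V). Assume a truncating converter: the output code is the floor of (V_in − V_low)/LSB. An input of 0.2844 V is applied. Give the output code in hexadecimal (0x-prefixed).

Full-scale span = 2.048 V; LSB = 2.048/2^10 = 2.000 mV.
(V_in − V_low)/LSB = (0.2844 − (−1.024)) / 0.002 = 654.200.
So the output code is 654.
In hexadecimal (0x-prefixed): 0x28E.

code 0x28E (decimal 654)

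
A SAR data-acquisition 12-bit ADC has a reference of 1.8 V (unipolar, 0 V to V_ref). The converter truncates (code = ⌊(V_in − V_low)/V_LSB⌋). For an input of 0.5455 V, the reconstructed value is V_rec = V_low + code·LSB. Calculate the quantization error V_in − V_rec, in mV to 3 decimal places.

One LSB is 1.8 V / 4096 = 439.45 µV.
(V_in − V_low)/LSB = (0.5455 − 0)/0.000439453 = 1241.3156 → code 1241 (floor).
Code 1241 maps back to 0 + 1241×0.000439453 V = 0.54536133 V.
Difference: 0.000138672 V → 0.139 mV.

0.139 mV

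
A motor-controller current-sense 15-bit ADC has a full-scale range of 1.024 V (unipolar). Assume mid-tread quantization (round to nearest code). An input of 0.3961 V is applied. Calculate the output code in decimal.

With 32768 levels over 1.024 V, one step is 31.25 µV.
(V_in − V_low)/LSB = (0.3961 − 0) / 3.125e-05 = 12675.200.
Round → code 12675.

code 12675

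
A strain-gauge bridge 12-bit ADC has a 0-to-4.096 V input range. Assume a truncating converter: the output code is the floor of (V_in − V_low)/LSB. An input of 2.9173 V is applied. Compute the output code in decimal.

code 2917

Full-scale span = 4.096 V; LSB = 4.096/2^12 = 1.000 mV.
Input sits at 2917.300 steps above V_low.
⌊·⌋(2917.300) = 2917.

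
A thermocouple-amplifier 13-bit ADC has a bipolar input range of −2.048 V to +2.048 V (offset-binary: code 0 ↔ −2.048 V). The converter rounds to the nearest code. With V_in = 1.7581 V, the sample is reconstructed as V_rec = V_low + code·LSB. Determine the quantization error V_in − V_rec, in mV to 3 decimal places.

0.100 mV

Step size: 4.096 V ÷ 2^13 = 0.500 mV.
(V_in − V_low)/LSB = (1.7581 − (−2.048))/0.0005 = 7612.2000 → code 7612 (round).
V_rec = (−2.048) + 7612·0.0005 = 1.758 V.
Error = 1.7581 − 1.758 = 0.0001 V = 0.100 mV.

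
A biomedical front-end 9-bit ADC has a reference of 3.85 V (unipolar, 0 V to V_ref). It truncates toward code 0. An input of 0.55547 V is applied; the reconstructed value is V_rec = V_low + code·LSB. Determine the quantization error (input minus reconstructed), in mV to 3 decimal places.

One LSB is 3.85 V / 512 = 7.520 mV.
Scaled input = 73.8703 LSBs, so code = 73.
V_rec = 0 + 73·0.00751953 = 0.54892578 V.
Error = 0.55547 − 0.54892578 = 0.00654422 V = 6.544 mV.

6.544 mV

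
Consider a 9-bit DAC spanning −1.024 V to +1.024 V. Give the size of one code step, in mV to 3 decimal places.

4.000 mV

Full-scale span = 2.048 V.
LSB = 2.048 / 2^9 = 2.048 / 512 = 0.004 V = 4.000 mV.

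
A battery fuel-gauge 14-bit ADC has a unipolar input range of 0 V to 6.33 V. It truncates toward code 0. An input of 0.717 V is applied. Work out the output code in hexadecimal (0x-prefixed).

code 0x73F (decimal 1855)

Full-scale span = 6.33 V; LSB = 6.33/2^14 = 386.35 µV.
Input sits at 1855.818 steps above V_low.
Floor → code 1855.
In hexadecimal (0x-prefixed): 0x73F.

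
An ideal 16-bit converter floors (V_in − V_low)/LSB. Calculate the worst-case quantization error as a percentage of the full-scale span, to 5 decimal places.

Truncating → worst-case error = 1 LSB = V_FS/2^16, so 100/65536 = 0.00152588 % of full scale.

0.00153 %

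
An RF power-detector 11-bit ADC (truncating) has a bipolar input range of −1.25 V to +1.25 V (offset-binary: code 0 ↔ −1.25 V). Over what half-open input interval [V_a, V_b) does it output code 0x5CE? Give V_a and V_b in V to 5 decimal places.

LSB = 2.5/2^11 = 1.221 mV.
Code 0x5CE = 1486 decimal.
V_a = V_low + 1486·LSB = 0.563965 V; V_b = V_low + 1487·LSB = 0.565186 V.

[0.56396 V, 0.56519 V)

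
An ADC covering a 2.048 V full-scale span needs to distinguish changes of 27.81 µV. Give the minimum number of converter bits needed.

17 bits

Number of steps required ≥ 2.048 V / 27.81 µV = 73642.57.
Need 2^N ≥ 73642.57; 2^16 = 65536, 2^17 = 131072.
Minimum N = 17.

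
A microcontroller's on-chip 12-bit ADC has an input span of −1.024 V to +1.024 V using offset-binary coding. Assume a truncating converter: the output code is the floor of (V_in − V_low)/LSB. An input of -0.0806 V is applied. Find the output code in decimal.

code 1886

With 4096 levels over 2.048 V, one step is 0.500 mV.
(-0.0806 − (−1.024)) / 0.0005 = 1886.800 LSBs.
Floor → code 1886.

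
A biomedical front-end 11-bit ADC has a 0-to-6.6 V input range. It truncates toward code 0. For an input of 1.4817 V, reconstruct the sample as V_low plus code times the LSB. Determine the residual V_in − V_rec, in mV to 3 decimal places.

2.501 mV

One LSB is 6.6 V / 2048 = 3.223 mV.
(V_in − V_low)/LSB = (1.4817 − 0)/0.00322266 = 459.7760 → code 459 (floor).
V_rec = 0 + 459·0.00322266 = 1.4791992 V.
Error = 1.4817 − 1.4791992 = 0.00250078 V = 2.501 mV.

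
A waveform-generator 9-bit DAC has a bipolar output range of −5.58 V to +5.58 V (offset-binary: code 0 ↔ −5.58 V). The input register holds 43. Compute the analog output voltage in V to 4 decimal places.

LSB = 11.16 V / 2^9 = 21.797 mV.
V_out = (−5.58) + 43 × 0.0217969 V = -4.64273 V.

-4.6427 V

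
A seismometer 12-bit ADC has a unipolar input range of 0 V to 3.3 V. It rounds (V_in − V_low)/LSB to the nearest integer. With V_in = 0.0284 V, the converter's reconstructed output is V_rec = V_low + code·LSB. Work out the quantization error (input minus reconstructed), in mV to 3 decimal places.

0.202 mV

LSB = 3.3/2^12 = 0.806 mV.
(V_in − V_low)/LSB = (0.0284 − 0)/0.000805664 = 35.2504 → code 35 (round).
Code 35 maps back to 0 + 35×0.000805664 V = 0.028198242 V.
Difference: 0.000201758 V → 0.202 mV.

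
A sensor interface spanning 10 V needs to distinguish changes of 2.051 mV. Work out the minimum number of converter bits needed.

Number of steps required ≥ 10 V / 2.051 mV = 4875.67.
Need 2^N ≥ 4875.67; 2^12 = 4096, 2^13 = 8192.
Minimum N = 13.

13 bits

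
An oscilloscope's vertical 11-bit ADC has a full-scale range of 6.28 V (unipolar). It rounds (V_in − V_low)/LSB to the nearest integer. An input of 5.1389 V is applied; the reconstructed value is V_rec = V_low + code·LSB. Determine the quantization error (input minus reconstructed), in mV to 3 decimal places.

-0.397 mV

One LSB is 6.28 V / 2048 = 3.066 mV.
Scaled input = 1675.8706 LSBs, so code = 1676.
Reconstructed: 5.1392969 V.
Difference: -0.000396875 V → -0.397 mV.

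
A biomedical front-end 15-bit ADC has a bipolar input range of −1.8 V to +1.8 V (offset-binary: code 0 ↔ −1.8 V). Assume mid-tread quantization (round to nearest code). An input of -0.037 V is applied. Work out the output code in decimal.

Full-scale span = 3.6 V; LSB = 3.6/2^15 = 109.86 µV.
Input sits at 16047.218 steps above V_low.
round(16047.218) = 16047.

code 16047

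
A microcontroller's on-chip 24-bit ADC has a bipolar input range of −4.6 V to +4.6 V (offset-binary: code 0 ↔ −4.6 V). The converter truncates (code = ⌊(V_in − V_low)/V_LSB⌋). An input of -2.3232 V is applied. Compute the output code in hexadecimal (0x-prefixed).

With 16777216 levels over 9.2 V, one step is 0.55 µV.
Input sits at 4151996.238 steps above V_low.
Floor → code 4151996.
In hexadecimal (0x-prefixed): 0x3F5ABC.

code 0x3F5ABC (decimal 4151996)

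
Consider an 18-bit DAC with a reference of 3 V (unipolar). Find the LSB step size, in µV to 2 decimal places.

11.44 µV

Full-scale span = 3 V.
LSB = 3 / 2^18 = 3 / 262144 = 1.14441e-05 V = 11.44 µV.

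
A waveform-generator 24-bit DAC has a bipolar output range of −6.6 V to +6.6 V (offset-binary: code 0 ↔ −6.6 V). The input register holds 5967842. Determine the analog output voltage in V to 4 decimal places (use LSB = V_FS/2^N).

LSB = 13.2 V / 2^24 = 0.79 µV.
V_out = (−6.6) + 5967842 × 7.86781e-07 V = -1.90461 V.

-1.9046 V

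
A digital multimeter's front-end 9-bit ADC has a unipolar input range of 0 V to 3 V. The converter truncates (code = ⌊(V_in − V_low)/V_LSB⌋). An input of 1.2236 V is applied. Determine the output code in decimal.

code 208

With 512 levels over 3 V, one step is 5.859 mV.
(1.2236 − 0) / 0.00585938 = 208.828 LSBs.
⌊·⌋(208.828) = 208.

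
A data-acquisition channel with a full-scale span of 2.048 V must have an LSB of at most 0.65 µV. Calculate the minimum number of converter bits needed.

Number of steps required ≥ 2.048 V / 0.65 µV = 3150769.23.
Need 2^N ≥ 3150769.23; 2^21 = 2097152, 2^22 = 4194304.
Minimum N = 22.

22 bits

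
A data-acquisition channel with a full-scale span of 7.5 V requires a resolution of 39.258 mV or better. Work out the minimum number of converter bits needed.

8 bits

Number of steps required ≥ 7.5 V / 39.258 mV = 191.04.
Need 2^N ≥ 191.04; 2^7 = 128, 2^8 = 256.
Minimum N = 8.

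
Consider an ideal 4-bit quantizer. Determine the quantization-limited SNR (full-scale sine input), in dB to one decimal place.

SNR ≈ 6.02·N + 1.76 dB = 6.02·4 + 1.76 = 25.84 dB.

25.8 dB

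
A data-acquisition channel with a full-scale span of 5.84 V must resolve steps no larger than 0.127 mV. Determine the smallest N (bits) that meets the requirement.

16 bits

Number of steps required ≥ 5.84 V / 0.127 mV = 45984.25.
Need 2^N ≥ 45984.25; 2^15 = 32768, 2^16 = 65536.
Minimum N = 16.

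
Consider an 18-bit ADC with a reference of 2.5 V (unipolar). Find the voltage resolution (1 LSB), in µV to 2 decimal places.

9.54 µV

Full-scale span = 2.5 V.
LSB = 2.5 / 2^18 = 2.5 / 262144 = 9.53674e-06 V = 9.54 µV.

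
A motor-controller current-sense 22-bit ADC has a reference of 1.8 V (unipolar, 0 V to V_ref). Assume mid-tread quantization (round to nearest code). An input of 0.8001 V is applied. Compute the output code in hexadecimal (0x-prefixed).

code 0x1C72B0 (decimal 1864368)

Full-scale span = 1.8 V; LSB = 1.8/2^22 = 0.43 µV.
Input sits at 1864368.128 steps above V_low.
round(1864368.128) = 1864368.
In hexadecimal (0x-prefixed): 0x1C72B0.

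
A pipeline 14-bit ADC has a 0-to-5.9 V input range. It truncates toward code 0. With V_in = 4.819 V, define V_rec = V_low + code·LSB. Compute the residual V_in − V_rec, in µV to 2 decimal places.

42.48 µV

One LSB is 5.9 V / 16384 = 360.11 µV.
(4.819 − 0)/0.000360107 = 13382.1180; ⌊·⌋ gives code 13382.
V_rec = 0 + 13382·0.000360107 = 4.8189575 V.
V_in − V_rec = 4.24805e-05 V = 42.48 µV.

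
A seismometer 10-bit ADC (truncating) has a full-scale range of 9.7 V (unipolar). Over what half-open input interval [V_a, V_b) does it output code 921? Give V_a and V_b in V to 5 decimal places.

LSB = 9.7/2^10 = 9.473 mV.
V_a = V_low + 921·LSB = 8.72432 V; V_b = V_low + 922·LSB = 8.73379 V.

[8.72432 V, 8.73379 V)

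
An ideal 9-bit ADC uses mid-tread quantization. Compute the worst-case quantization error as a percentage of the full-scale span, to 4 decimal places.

0.0977 %

Rounding → worst-case error = ½ LSB = V_FS/2^10, so 100/1024 = 0.0976562 % of full scale.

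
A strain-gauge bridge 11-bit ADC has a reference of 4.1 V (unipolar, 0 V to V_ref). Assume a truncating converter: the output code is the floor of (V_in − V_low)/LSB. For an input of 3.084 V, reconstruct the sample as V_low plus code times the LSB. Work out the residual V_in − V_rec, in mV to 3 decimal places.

0.992 mV

LSB = 4.1/2^11 = 2.002 mV.
(3.084 − 0)/0.00200195 = 1540.4956; ⌊·⌋ gives code 1540.
V_rec = 0 + 1540·0.00200195 = 3.0830078 V.
Difference: 0.000992188 V → 0.992 mV.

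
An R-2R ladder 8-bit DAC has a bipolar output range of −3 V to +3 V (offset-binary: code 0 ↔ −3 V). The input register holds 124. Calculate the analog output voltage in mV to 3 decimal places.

LSB = 6 V / 2^8 = 23.438 mV.
V_out = (−3) + 124 × 0.0234375 V = -0.09375 V.
= -93.750 mV.

-93.750 mV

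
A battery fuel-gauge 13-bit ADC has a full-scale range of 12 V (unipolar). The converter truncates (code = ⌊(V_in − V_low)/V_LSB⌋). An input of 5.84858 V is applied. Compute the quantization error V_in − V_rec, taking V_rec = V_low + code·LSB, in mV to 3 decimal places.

Step size: 12 V ÷ 2^13 = 1.465 mV.
Scaled input = 3992.6306 LSBs, so code = 3992.
V_rec = 0 + 3992·0.00146484 = 5.8476562 V.
V_in − V_rec = 0.00092375 V = 0.924 mV.

0.924 mV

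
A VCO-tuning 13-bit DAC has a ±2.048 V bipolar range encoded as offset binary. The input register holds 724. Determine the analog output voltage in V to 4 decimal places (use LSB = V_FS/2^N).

-1.6860 V

LSB = 4.096 V / 2^13 = 0.500 mV.
V_out = (−2.048) + 724 × 0.0005 V = -1.686 V.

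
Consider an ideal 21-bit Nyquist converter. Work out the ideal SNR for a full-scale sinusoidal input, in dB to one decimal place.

SNR ≈ 6.02·N + 1.76 dB = 6.02·21 + 1.76 = 128.18 dB.

128.2 dB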